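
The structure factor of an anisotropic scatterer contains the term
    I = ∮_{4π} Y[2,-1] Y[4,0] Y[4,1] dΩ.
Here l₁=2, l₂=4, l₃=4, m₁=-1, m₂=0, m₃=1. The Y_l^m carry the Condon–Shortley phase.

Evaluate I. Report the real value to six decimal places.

Rules hold: Σm=0, L=10 even, 2≤4≤6.
N = 5·9·9 = 405
Δ = 2!·2!·6!/11! = 1/13860
Racah Σ t=0..2: t=0:+1/192 t=1:−1/36 t=2:+1/192 = -5/288
⇒ 3j(2 4 4; 0 0 0)² = 20/693, sgn -1
Racah Σ t=1..2: t=1:−1/72 t=2:+1/96 = -1/288
⇒ 3j(2 4 4; -1 0 1)² = 1/462, sgn +1
4πI² = N·(3j₀)²·(3jₘ)² = 150/5929
I = -1·√(0.0252994/4π) = -0.04486937

-0.044869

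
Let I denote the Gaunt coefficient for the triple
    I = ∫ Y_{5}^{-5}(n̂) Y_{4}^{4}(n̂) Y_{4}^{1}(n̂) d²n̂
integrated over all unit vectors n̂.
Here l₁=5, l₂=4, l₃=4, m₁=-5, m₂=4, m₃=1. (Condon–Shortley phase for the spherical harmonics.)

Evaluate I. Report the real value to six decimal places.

l₁+l₂+l₃=13 is odd: 3j(l;000)=0 ⇒ I=0

0.000000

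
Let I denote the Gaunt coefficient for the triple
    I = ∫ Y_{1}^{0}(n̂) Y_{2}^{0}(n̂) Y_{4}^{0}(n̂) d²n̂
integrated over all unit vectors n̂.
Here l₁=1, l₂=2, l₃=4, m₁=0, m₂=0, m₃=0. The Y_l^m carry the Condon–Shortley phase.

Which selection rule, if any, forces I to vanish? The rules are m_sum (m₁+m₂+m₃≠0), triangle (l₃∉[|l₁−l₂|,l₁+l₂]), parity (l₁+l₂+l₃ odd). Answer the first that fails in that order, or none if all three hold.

triangle

m₁+m₂+m₃ = 0 + 0 + 0 = 0  ✓
triangle: |1−2|=1 ≤ l₃=4 ≤ 1+2=3  ✗
parity: l₁+l₂+l₃ = 7 is odd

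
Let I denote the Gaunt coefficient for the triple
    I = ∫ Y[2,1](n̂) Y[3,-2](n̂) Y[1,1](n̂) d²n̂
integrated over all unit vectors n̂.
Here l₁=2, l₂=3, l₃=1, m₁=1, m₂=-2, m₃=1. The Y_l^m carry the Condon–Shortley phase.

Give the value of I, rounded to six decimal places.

m-sum 0 ✓  L=6 even ✓  1≤1≤5 ✓
Π(2lᵢ+1) = 5×7×3 = 105
triangle coeff Δ(2,3,1) = 1/105
Σ_t [2,2]: t=2:+1/4 = 1/4
(3j)²=3/35 [(2 3 1; 0 0 0)], sign=-1
Σ_t [1,1]: t=1:−1/12 = -1/12
(3j)²=2/21 [(2 3 1; 1 -2 1)], sign=-1
⇒ 4πI² = 6/7
I = (+1)√(6/7/(4π)) = 0.26116903

0.261169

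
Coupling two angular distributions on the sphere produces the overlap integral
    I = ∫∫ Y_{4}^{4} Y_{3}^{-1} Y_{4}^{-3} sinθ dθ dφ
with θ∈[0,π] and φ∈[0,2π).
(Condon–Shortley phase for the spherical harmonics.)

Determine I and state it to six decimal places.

l₁+l₂+l₃=11 is odd: 3j(l;000)=0 ⇒ I=0

0.000000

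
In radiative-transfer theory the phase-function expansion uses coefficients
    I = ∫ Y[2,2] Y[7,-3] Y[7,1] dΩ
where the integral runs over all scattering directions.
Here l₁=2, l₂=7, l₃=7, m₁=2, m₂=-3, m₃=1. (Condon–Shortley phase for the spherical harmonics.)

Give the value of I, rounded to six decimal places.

Checks pass: Σm=0; 16 even; l₃=7∈[5,9].
(2·2+1)(2·7+1)(2·7+1) = 1125
Δ: 2! 2! 12! / 17! → 1/185640
sum: t=0:+1/2419200 t=1:−1/518400 t=2:+1/2419200 = -1/907200
3j²(2 7 7; 0 0 0) = Δ·Π!·Σ² = 56/3315  (sign +1)
sum: t=0:+1/3870720 = 1/3870720
3j²(2 7 7; 2 -3 1) = Δ·Π!·Σ² = 135/6188  (sign +1)
combine: 4πI² = 1125·56/3315·135/6188 = 20250/48841
take √, sign +1: I = 0.18164160

0.181642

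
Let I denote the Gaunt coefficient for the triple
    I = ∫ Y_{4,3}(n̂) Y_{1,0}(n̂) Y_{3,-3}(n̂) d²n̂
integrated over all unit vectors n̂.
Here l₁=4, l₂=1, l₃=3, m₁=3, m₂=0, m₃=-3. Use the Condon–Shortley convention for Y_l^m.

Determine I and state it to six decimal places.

Checks pass: Σm=0; 8 even; l₃=3∈[3,5].
(2·4+1)(2·1+1)(2·3+1) = 189
Δ: 2! 6! 0! / 9! → 1/252
sum: t=1:−1/36 = -1/36
3j²(4 1 3; 0 0 0) = Δ·Π!·Σ² = 4/63  (sign +1)
sum: t=1:−1/720 = -1/720
3j²(4 1 3; 3 0 -3) = Δ·Π!·Σ² = 1/36  (sign -1)
combine: 4πI² = 189·4/63·1/36 = 1/3
take √, sign -1: I = -0.16286750

-0.162868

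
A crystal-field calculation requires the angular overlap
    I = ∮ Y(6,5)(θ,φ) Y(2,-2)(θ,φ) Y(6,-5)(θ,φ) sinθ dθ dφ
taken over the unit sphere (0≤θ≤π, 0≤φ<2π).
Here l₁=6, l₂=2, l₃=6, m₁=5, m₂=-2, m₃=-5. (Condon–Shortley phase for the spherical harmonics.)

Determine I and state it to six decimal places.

0.000000

5 − 2 − 5 = -2 ≠ 0: azimuthal integral kills it; I = 0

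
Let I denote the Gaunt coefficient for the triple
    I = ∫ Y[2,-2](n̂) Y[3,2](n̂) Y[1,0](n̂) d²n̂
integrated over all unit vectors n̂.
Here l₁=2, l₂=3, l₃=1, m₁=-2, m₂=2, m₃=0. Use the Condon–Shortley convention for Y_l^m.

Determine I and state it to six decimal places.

Rules hold: Σm=0, L=6 even, 1≤1≤5.
N = 5·7·3 = 105
Δ = 4!·0!·2!/7! = 1/105
Racah Σ t=2..2: t=2:+1/4 = 1/4
⇒ 3j(2 3 1; 0 0 0)² = 3/35, sgn -1
Racah Σ t=4..4: t=4:+1/24 = 1/24
⇒ 3j(2 3 1; -2 2 0)² = 1/21, sgn -1
4πI² = N·(3j₀)²·(3jₘ)² = 3/7
I = +1·√(0.428571/4π) = 0.18467439

0.184674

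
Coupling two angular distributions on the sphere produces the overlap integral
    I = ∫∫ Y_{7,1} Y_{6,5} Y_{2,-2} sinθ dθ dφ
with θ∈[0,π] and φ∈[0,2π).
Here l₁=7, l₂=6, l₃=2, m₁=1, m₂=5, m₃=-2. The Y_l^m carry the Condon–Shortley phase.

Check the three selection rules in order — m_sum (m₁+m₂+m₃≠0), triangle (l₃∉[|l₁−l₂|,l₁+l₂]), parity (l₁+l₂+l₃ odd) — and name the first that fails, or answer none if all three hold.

Σmᵢ = 4  ✗
l₃∈[|l₁−l₂|,l₁+l₂]=[1,13], have l₃=2
Σlᵢ = 15 ⇒ odd

m_sum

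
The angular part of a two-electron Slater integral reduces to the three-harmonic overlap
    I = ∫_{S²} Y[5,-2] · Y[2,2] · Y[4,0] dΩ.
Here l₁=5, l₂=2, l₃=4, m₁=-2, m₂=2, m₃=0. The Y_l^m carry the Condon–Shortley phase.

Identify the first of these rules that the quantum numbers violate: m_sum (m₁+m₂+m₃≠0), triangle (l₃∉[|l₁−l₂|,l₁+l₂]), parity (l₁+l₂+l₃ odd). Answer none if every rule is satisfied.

m₁+m₂+m₃ = -2 + 2 + 0 = 0  ✓
triangle: |5−2|=3 ≤ l₃=4 ≤ 5+2=7  ✓
parity: l₁+l₂+l₃ = 11 is odd  ✗

parity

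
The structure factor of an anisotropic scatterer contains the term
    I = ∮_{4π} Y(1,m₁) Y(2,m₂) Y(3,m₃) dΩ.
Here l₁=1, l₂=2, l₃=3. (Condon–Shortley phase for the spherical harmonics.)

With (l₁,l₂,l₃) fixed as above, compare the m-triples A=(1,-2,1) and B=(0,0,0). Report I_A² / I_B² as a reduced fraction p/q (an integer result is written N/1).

Same 1,2,3: normalisation and zero-m 3j drop out of the ratio.
A: Δ: 0! 2! 4! / 7! → 1/105; sum: t=0:+1/48 = 1/48; 3j²(1 2 3; 1 -2 1) = Δ·Π!·Σ² = 1/105  (sign +1)
B: Δ: 0! 2! 4! / 7! → 1/105; sum: t=0:+1/4 = 1/4; 3j²(1 2 3; 0 0 0) = Δ·Π!·Σ² = 3/35  (sign -1)
I_A²/I_B² = (1/105)/(3/35) = 1/9

1/9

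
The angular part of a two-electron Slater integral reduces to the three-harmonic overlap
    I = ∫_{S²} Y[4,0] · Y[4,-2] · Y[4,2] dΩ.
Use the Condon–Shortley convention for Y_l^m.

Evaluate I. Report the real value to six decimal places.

Checks pass: Σm=0; 12 even; l₃=4∈[0,8].
(2·4+1)(2·4+1)(2·4+1) = 729
Δ: 4! 4! 4! / 13! → 1/450450
sum: t=0:+1/13824 t=1:−1/216 t=2:+1/64 t=3:−1/216 t=4:+1/13824 = 5/768
3j²(4 4 4; 0 0 0) = Δ·Π!·Σ² = 18/1001  (sign +1)
sum: t=0:+1/2304 t=1:−1/216 t=2:+1/384 = -11/6912
3j²(4 4 4; 0 -2 2) = Δ·Π!·Σ² = 11/1638  (sign -1)
combine: 4πI² = 729·18/1001·11/1638 = 729/8281
take √, sign -1: I = -0.08369845

-0.083698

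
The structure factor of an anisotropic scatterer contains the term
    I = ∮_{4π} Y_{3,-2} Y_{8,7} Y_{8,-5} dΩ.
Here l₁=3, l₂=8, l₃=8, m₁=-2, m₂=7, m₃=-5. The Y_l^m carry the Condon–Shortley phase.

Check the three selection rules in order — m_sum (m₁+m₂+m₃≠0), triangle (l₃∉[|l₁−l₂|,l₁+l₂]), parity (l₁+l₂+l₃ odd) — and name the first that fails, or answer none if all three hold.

m₁+m₂+m₃ = -2 + 7 − 5 = 0  ✓
triangle: |3−8|=5 ≤ l₃=8 ≤ 3+8=11  ✓
parity: l₁+l₂+l₃ = 19 is odd  ✗

parity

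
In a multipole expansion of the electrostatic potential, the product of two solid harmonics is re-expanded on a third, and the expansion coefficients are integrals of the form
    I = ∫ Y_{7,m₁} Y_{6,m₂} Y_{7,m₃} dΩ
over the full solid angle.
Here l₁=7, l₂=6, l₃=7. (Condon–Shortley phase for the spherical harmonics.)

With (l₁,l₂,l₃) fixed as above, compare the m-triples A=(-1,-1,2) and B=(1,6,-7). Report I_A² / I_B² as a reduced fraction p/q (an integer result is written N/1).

39375/6292

Same 7,6,7: normalisation and zero-m 3j drop out of the ratio.
A: Δ: 6! 8! 6! / 21! → 1/2444321880; sum: t=0:+1/3483648000 t=1:−1/29030400 t=2:+1/2488320 t=3:−1/1244160 t=4:+1/3317760 t=5:−1/62208000 = -1/6635520; 3j²(7 6 7; -1 -1 2) = Δ·Π!·Σ² = 2625/369512  (sign +1)
B: Δ: 6! 8! 6! / 21! → 1/2444321880; sum: t=6:+1/20901888000 = 1/20901888000; 3j²(7 6 7; 1 6 -7) = Δ·Π!·Σ² = 11/9690  (sign +1)
I_A²/I_B² = (2625/369512)/(11/9690) = 39375/6292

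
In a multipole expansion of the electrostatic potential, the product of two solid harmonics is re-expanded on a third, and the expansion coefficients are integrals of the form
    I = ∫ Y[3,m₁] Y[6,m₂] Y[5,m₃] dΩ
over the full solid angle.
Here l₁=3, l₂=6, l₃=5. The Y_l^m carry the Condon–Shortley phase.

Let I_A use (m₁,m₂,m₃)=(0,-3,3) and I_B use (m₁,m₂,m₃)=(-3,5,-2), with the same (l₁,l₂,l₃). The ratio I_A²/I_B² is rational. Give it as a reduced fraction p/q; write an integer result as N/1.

Same 3,6,5: normalisation and zero-m 3j drop out of the ratio.
A: Δ: 4! 2! 8! / 15! → 1/675675; sum: t=1:−1/17280 t=2:+1/20160 t=3:−1/483840 = -1/96768; 3j²(3 6 5; 0 -3 3) = Δ·Π!·Σ² = 1/1001  (sign -1)
B: Δ: 4! 2! 8! / 15! → 1/675675; sum: t=4:+1/241920 = 1/241920; 3j²(3 6 5; -3 5 -2) = Δ·Π!·Σ² = 2/91  (sign -1)
I_A²/I_B² = (1/1001)/(2/91) = 1/22

1/22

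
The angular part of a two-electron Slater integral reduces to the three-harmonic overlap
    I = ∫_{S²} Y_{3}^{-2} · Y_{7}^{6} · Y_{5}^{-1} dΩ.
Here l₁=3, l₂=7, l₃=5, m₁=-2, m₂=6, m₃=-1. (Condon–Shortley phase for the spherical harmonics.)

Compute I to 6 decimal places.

0.000000

Σmᵢ = 3 ≠ 0, so the φ-integral vanishes; I = 0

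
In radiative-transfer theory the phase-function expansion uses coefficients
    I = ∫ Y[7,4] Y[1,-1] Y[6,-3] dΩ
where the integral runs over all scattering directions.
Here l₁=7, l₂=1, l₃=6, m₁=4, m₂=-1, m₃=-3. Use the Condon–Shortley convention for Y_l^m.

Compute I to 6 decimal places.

Checks pass: Σm=0; 14 even; l₃=6∈[6,8].
(2·7+1)(2·1+1)(2·6+1) = 585
Δ: 2! 12! 0! / 15! → 1/1365
sum: t=1:−1/518400 = -1/518400
3j²(7 1 6; 0 0 0) = Δ·Π!·Σ² = 7/195  (sign -1)
sum: t=0:+1/4354560 = 1/4354560
3j²(7 1 6; 4 -1 -3) = Δ·Π!·Σ² = 11/273  (sign -1)
combine: 4πI² = 585·7/195·11/273 = 11/13
take √, sign +1: I = 0.25948947

0.259489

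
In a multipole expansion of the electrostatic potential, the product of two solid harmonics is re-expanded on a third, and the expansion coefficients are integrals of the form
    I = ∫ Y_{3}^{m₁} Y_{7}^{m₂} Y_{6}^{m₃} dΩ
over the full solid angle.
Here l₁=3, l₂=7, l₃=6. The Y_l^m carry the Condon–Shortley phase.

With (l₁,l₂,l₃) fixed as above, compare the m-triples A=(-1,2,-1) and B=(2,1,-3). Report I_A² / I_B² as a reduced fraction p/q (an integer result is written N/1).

l's match ⇒ only the (l;m) 3-j factors differ between A and B.
A: triangle coeff Δ(3,7,6) = 1/2042040; Σ_t [2,4]: t=2:+1/241920 t=3:−1/103680 t=4:+1/691200 = -59/14515200; (3j)²=3481/340340 [(3 7 6; -1 2 -1)], sign=+1
B: triangle coeff Δ(3,7,6) = 1/2042040; Σ_t [0,1]: t=0:+1/1935360 t=1:−1/362880 = -13/5806080; (3j)²=195/10472 [(3 7 6; 2 1 -3)], sign=+1
I_A²/I_B² = (3481/340340)/(195/10472) = 6962/12675

6962/12675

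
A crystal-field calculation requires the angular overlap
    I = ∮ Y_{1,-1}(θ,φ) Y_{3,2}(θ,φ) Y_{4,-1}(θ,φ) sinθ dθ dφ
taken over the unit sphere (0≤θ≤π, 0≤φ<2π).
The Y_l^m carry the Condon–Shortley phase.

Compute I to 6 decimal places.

Checks pass: Σm=0; 8 even; l₃=4∈[2,4].
(2·1+1)(2·3+1)(2·4+1) = 189
Δ: 0! 2! 6! / 9! → 1/252
sum: t=0:+1/36 = 1/36
3j²(1 3 4; 0 0 0) = Δ·Π!·Σ² = 4/63  (sign +1)
sum: t=0:+1/240 = 1/240
3j²(1 3 4; -1 2 -1) = Δ·Π!·Σ² = 1/84  (sign -1)
combine: 4πI² = 189·4/63·1/84 = 1/7
take √, sign -1: I = -0.10662181

-0.106622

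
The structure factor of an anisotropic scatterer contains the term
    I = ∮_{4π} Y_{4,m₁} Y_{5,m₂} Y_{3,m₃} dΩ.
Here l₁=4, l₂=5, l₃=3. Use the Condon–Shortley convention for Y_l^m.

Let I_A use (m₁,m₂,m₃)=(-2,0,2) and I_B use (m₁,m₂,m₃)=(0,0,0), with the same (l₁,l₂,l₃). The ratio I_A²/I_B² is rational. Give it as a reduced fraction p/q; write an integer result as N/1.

Shared (l₁,l₂,l₃)=(4,5,3): N and (l;000)² cancel in I_A²/I_B².
A: Δ = 6!·2!·4!/13! = 1/180180; Racah Σ t=4..5: t=4:+1/576 t=5:−1/2880 = 1/720; ⇒ 3j(4 5 3; -2 0 2)² = 80/3003, sgn -1
B: Δ = 6!·2!·4!/13! = 1/180180; Racah Σ t=2..4: t=2:+1/576 t=3:−1/144 t=4:+1/576 = -1/288; ⇒ 3j(4 5 3; 0 0 0)² = 20/1001, sgn +1
I_A²/I_B² = (80/3003)/(20/1001) = 4/3

4/3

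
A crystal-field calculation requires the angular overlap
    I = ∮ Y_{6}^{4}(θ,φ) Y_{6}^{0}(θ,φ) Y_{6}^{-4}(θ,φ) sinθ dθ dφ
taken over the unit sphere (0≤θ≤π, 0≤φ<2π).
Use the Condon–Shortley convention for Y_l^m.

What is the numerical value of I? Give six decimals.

-0.022901

m-sum 0 ✓  L=18 even ✓  0≤6≤12 ✓
Π(2lᵢ+1) = 13×13×13 = 2197
triangle coeff Δ(6,6,6) = 1/325909584
Σ_t [0,6]: t=0:+1/373248000 t=1:−1/1728000 t=2:+1/110592 t=3:−1/46656 t=4:+1/110592 t=5:−1/1728000 t=6:+1/373248000 = -7/1555200
(3j)²=400/46189 [(6 6 6; 0 0 0)], sign=-1
Σ_t [0,2]: t=0:+1/24883200 t=1:−1/1728000 t=2:+1/1658880 = 1/15552000
(3j)²=16/46189 [(6 6 6; 4 0 -4)], sign=+1
⇒ 4πI² = 83200/12623809
I = (-1)√(83200/12623809/(4π)) = -0.02290137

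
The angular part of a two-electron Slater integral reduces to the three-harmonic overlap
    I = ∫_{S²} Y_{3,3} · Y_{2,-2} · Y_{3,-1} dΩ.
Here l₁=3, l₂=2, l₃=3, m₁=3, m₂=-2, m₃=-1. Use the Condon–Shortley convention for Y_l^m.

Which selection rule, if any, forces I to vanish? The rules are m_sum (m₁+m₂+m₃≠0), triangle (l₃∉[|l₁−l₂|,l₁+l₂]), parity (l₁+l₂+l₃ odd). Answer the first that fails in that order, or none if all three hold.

m₁+m₂+m₃ = 3 − 2 − 1 = 0  ✓
triangle: |3−2|=1 ≤ l₃=3 ≤ 3+2=5  ✓
parity: l₁+l₂+l₃ = 8 is even  ✓

none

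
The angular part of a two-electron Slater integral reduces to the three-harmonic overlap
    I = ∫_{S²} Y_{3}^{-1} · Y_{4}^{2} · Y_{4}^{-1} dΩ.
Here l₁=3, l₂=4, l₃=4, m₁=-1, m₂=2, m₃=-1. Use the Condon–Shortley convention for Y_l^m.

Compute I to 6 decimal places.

L=11 odd ⇒ parity kills the (l;000) factor ⇒ I = 0

0.000000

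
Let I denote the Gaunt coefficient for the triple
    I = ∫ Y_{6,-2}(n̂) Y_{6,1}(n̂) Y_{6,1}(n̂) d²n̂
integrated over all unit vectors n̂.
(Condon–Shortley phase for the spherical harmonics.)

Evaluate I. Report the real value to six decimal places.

0.117335

m-sum 0 ✓  L=18 even ✓  0≤6≤12 ✓
Π(2lᵢ+1) = 13×13×13 = 2197
triangle coeff Δ(6,6,6) = 1/325909584
Σ_t [0,6]: t=0:+1/373248000 t=1:−1/1728000 t=2:+1/110592 t=3:−1/46656 t=4:+1/110592 t=5:−1/1728000 t=6:+1/373248000 = -7/1555200
(3j)²=400/46189 [(6 6 6; 0 0 0)], sign=-1
Σ_t [2,6]: t=2:+1/4147200 t=3:−1/207360 t=4:+1/82944 t=5:−1/207360 t=6:+1/4147200 = 1/345600
(3j)²=420/46189 [(6 6 6; -2 1 1)], sign=-1
⇒ 4πI² = 2184000/12623809
I = (+1)√(2184000/12623809/(4π)) = 0.11733462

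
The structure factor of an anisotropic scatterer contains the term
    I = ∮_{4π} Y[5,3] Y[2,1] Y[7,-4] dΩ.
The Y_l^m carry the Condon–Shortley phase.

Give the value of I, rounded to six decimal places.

m-sum 0 ✓  L=14 even ✓  3≤7≤7 ✓
Π(2lᵢ+1) = 11×5×15 = 825
triangle coeff Δ(5,2,7) = 1/15015
Σ_t [0,0]: t=0:+1/57600 = 1/57600
(3j)²=21/715 [(5 2 7; 0 0 0)], sign=-1
Σ_t [0,0]: t=0:+1/483840 = 1/483840
(3j)²=3/91 [(5 2 7; 3 1 -4)], sign=-1
⇒ 4πI² = 135/169
I = (+1)√(135/169/(4π)) = 0.25212656

0.252127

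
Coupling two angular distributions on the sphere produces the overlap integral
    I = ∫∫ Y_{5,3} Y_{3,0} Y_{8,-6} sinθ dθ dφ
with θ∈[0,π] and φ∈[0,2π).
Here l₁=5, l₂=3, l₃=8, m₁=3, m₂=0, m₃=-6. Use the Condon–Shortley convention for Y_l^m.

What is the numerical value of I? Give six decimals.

Σmᵢ = -3 ≠ 0, so the φ-integral vanishes; I = 0

0.000000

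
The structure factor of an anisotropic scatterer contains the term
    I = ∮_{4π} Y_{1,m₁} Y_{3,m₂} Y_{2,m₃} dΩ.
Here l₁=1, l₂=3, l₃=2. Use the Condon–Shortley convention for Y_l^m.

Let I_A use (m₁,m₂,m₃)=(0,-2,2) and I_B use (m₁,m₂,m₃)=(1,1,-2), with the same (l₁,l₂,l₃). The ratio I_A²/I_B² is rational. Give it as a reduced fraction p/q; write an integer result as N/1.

Same 1,3,2: normalisation and zero-m 3j drop out of the ratio.
A: Δ: 2! 0! 4! / 7! → 1/105; sum: t=1:−1/24 = -1/24; 3j²(1 3 2; 0 -2 2) = Δ·Π!·Σ² = 1/21  (sign -1)
B: Δ: 2! 0! 4! / 7! → 1/105; sum: t=0:+1/48 = 1/48; 3j²(1 3 2; 1 1 -2) = Δ·Π!·Σ² = 1/105  (sign +1)
I_A²/I_B² = (1/21)/(1/105) = 5/1

5/1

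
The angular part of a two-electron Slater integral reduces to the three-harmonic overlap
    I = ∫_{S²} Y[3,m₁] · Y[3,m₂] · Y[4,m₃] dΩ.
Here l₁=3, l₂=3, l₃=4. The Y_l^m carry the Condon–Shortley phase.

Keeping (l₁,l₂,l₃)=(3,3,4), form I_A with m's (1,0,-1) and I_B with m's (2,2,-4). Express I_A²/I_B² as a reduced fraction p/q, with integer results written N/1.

l's match ⇒ only the (l;m) 3-j factors differ between A and B.
A: triangle coeff Δ(3,3,4) = 1/34650; Σ_t [0,2]: t=0:+1/48 t=1:−1/24 t=2:+1/288 = -5/288; (3j)²=5/462 [(3 3 4; 1 0 -1)], sign=+1
B: triangle coeff Δ(3,3,4) = 1/34650; Σ_t [1,1]: t=1:−1/576 = -1/576; (3j)²=5/99 [(3 3 4; 2 2 -4)], sign=-1
I_A²/I_B² = (5/462)/(5/99) = 3/14

3/14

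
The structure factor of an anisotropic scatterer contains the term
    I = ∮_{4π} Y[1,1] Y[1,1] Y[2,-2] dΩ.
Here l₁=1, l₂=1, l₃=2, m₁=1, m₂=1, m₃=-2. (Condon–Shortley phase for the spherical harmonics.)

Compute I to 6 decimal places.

Checks pass: Σm=0; 4 even; l₃=2∈[0,2].
(2·1+1)(2·1+1)(2·2+1) = 45
Δ: 0! 2! 2! / 5! → 1/30
sum: t=0:+1/1 = 1/1
3j²(1 1 2; 0 0 0) = Δ·Π!·Σ² = 2/15  (sign +1)
sum: t=0:+1/4 = 1/4
3j²(1 1 2; 1 1 -2) = Δ·Π!·Σ² = 1/5  (sign +1)
combine: 4πI² = 45·2/15·1/5 = 6/5
take √, sign +1: I = 0.30901936

0.309019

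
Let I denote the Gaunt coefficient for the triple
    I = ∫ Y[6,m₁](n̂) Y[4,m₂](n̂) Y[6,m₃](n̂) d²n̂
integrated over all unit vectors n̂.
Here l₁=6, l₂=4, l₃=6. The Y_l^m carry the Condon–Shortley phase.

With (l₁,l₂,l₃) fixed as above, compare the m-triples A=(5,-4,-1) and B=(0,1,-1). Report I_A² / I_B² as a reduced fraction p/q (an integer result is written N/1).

l's match ⇒ only the (l;m) 3-j factors differ between A and B.
A: triangle coeff Δ(6,4,6) = 1/15315300; Σ_t [0,0]: t=0:+1/2903040 = 1/2903040; (3j)²=5/663 [(6 4 6; 5 -4 -1)], sign=-1
B: triangle coeff Δ(6,4,6) = 1/15315300; Σ_t [1,4]: t=1:−1/103680 t=2:+1/13824 t=3:−1/17280 t=4:+1/207360 = 1/103680; (3j)²=10/7293 [(6 4 6; 0 1 -1)], sign=-1
I_A²/I_B² = (5/663)/(10/7293) = 11/2

11/2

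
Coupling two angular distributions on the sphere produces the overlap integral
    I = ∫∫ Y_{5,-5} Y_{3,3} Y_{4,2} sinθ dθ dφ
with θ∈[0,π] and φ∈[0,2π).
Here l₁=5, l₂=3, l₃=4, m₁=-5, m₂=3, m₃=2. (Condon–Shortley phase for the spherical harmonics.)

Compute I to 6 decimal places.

0.138791

Rules hold: Σm=0, L=12 even, 2≤4≤8.
N = 11·7·9 = 693
Δ = 4!·6!·2!/13! = 1/180180
Racah Σ t=1..3: t=1:−1/576 t=2:+1/144 t=3:−1/576 = 1/288
⇒ 3j(5 3 4; 0 0 0)² = 20/1001, sgn +1
Racah Σ t=4..4: t=4:+1/34560 = 1/34560
⇒ 3j(5 3 4; -5 3 2)² = 5/286, sgn +1
4πI² = N·(3j₀)²·(3jₘ)² = 450/1859
I = +1·√(0.242066/4π) = 0.13879110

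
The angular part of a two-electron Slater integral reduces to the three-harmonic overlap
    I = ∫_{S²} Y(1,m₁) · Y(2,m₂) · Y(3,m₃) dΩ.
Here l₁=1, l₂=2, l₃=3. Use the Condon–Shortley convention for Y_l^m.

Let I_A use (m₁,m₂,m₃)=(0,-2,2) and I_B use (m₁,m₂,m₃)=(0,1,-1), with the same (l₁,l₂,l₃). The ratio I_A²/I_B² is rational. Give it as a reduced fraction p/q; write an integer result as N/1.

Shared (l₁,l₂,l₃)=(1,2,3): N and (l;000)² cancel in I_A²/I_B².
A: Δ = 0!·2!·4!/7! = 1/105; Racah Σ t=0..0: t=0:+1/24 = 1/24; ⇒ 3j(1 2 3; 0 -2 2)² = 1/21, sgn -1
B: Δ = 0!·2!·4!/7! = 1/105; Racah Σ t=0..0: t=0:+1/6 = 1/6; ⇒ 3j(1 2 3; 0 1 -1)² = 8/105, sgn +1
I_A²/I_B² = (1/21)/(8/105) = 5/8

5/8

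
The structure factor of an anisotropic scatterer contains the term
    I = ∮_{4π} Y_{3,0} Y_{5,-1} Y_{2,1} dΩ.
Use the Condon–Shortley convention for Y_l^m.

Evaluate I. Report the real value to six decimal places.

-0.214318

m-sum 0 ✓  L=10 even ✓  2≤2≤8 ✓
Π(2lᵢ+1) = 7×11×5 = 385
triangle coeff Δ(3,5,2) = 1/2310
Σ_t [3,3]: t=3:−1/144 = -1/144
(3j)²=10/231 [(3 5 2; 0 0 0)], sign=-1
Σ_t [3,3]: t=3:−1/216 = -1/216
(3j)²=8/231 [(3 5 2; 0 -1 1)], sign=+1
⇒ 4πI² = 400/693
I = (-1)√(400/693/(4π)) = -0.21431790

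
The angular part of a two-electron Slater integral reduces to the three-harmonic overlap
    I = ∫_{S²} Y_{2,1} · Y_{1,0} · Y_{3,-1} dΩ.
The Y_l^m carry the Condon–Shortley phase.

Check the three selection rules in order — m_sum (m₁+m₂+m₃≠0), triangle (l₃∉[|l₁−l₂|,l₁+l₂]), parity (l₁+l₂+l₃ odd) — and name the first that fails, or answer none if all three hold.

m₁+m₂+m₃ = 1 + 0 − 1 = 0  ✓
triangle: |2−1|=1 ≤ l₃=3 ≤ 2+1=3  ✓
parity: l₁+l₂+l₃ = 6 is even  ✓

none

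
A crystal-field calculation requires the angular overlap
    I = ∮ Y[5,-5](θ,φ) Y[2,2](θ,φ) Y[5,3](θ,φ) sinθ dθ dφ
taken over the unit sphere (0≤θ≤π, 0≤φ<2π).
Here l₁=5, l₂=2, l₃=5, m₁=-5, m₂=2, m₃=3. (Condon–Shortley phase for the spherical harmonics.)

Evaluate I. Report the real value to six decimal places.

Rules hold: Σm=0, L=12 even, 3≤5≤7.
N = 11·5·11 = 605
Δ = 2!·8!·2!/13! = 1/38610
Racah Σ t=0..2: t=0:+1/2880 t=1:−1/576 t=2:+1/2880 = -1/960
⇒ 3j(5 2 5; 0 0 0)² = 10/429, sgn +1
Racah Σ t=2..2: t=2:+1/161280 = 1/161280
⇒ 3j(5 2 5; -5 2 3)² = 1/143, sgn +1
4πI² = N·(3j₀)²·(3jₘ)² = 50/507
I = +1·√(0.0986193/4π) = 0.08858824

0.088588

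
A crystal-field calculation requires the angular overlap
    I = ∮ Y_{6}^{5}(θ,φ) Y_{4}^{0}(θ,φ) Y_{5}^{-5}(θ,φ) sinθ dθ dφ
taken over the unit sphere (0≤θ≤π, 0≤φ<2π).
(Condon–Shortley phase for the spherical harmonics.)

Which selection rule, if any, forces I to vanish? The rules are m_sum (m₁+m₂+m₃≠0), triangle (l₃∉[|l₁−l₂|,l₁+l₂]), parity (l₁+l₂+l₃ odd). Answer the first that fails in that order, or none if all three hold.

azimuthal sum: 5 + 0 − 5 = 0  ✓
2 ≤ 5 ≤ 10 (triangle on l)  ✓
L = 6 + 4 + 5 = 15 (odd)  ✗

parity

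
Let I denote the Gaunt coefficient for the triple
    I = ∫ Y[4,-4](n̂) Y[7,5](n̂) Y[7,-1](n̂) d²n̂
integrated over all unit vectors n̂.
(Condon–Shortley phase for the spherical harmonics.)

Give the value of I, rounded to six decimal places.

m-sum 0 ✓  L=18 even ✓  3≤7≤11 ✓
Π(2lᵢ+1) = 9×15×15 = 2025
triangle coeff Δ(4,7,7) = 1/58198140
Σ_t [0,4]: t=0:+1/17418240 t=1:−1/622080 t=2:+1/230400 t=3:−1/622080 t=4:+1/17418240 = 1/806400
(3j)²=2268/230945 [(4 7 7; 0 0 0)], sign=-1
Σ_t [4,4]: t=4:+1/46448640 = 1/46448640
(3j)²=75/8398 [(4 7 7; -4 5 -1)], sign=+1
⇒ 4πI² = 34445250/193947611
I = (-1)√(34445250/193947611/(4π)) = -0.11888239

-0.118882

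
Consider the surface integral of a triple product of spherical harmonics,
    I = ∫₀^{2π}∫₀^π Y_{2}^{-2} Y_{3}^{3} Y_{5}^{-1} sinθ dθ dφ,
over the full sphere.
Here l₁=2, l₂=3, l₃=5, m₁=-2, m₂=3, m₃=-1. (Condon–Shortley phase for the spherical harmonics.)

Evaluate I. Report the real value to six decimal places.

Rules hold: Σm=0, L=10 even, 1≤5≤5.
N = 5·7·11 = 385
Δ = 0!·4!·6!/11! = 1/2310
Racah Σ t=0..0: t=0:+1/144 = 1/144
⇒ 3j(2 3 5; 0 0 0)² = 10/231, sgn -1
Racah Σ t=0..0: t=0:+1/17280 = 1/17280
⇒ 3j(2 3 5; -2 3 -1)² = 1/2310, sgn +1
4πI² = N·(3j₀)²·(3jₘ)² = 5/693
I = -1·√(0.00721501/4π) = -0.02396147

-0.023961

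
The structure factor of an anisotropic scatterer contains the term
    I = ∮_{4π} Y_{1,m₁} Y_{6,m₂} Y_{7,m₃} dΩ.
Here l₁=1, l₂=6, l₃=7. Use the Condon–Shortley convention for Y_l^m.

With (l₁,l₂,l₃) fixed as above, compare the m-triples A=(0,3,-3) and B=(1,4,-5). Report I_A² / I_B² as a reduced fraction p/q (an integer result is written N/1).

Same 1,6,7: normalisation and zero-m 3j drop out of the ratio.
A: Δ: 0! 2! 12! / 15! → 1/1365; sum: t=0:+1/2177280 = 1/2177280; 3j²(1 6 7; 0 3 -3) = Δ·Π!·Σ² = 8/273  (sign +1)
B: Δ: 0! 2! 12! / 15! → 1/1365; sum: t=0:+1/14515200 = 1/14515200; 3j²(1 6 7; 1 4 -5) = Δ·Π!·Σ² = 22/455  (sign +1)
I_A²/I_B² = (8/273)/(22/455) = 20/33

20/33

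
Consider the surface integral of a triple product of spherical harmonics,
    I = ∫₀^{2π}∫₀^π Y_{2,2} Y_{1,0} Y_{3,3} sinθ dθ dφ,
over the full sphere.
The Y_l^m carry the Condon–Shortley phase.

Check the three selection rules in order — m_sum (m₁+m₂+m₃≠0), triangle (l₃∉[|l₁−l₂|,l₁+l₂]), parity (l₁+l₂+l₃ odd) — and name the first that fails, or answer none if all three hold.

m_sum

azimuthal sum: 2 + 0 + 3 = 5  ✗
1 ≤ 3 ≤ 3 (triangle on l)
L = 2 + 1 + 3 = 6 (even)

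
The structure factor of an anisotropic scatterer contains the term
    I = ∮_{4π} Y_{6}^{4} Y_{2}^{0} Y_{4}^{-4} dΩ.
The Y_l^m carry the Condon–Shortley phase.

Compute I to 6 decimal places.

0.106690

m-sum 0 ✓  L=12 even ✓  4≤4≤8 ✓
Π(2lᵢ+1) = 13×5×9 = 585
triangle coeff Δ(6,2,4) = 1/6435
Σ_t [2,2]: t=2:+1/2304 = 1/2304
(3j)²=5/143 [(6 2 4; 0 0 0)], sign=+1
Σ_t [2,2]: t=2:+1/161280 = 1/161280
(3j)²=1/143 [(6 2 4; 4 0 -4)], sign=+1
⇒ 4πI² = 225/1573
I = (+1)√(225/1573/(4π)) = 0.10668957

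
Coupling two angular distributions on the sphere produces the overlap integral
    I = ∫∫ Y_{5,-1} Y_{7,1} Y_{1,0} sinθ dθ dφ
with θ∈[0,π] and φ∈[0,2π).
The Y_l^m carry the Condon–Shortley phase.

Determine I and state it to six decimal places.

triangle: need 2≤l₃≤12, have 1; I=0

0.000000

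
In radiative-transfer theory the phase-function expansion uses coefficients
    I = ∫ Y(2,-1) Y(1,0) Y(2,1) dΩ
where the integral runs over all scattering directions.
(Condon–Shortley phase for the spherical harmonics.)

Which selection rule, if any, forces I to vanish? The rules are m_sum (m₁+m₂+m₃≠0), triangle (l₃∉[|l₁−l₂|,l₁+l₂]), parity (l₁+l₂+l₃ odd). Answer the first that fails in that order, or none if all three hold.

Σmᵢ = 0  ✓
l₃∈[|l₁−l₂|,l₁+l₂]=[1,3], have l₃=2  ✓
Σlᵢ = 5 ⇒ odd  ✗

parity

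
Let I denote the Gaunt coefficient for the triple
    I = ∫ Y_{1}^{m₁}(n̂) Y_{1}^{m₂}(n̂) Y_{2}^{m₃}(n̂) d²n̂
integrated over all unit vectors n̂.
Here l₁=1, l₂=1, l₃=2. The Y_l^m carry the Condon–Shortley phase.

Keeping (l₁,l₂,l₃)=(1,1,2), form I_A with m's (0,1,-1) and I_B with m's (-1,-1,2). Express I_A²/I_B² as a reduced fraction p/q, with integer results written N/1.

Shared (l₁,l₂,l₃)=(1,1,2): N and (l;000)² cancel in I_A²/I_B².
A: Δ = 0!·2!·2!/5! = 1/30; Racah Σ t=0..0: t=0:+1/2 = 1/2; ⇒ 3j(1 1 2; 0 1 -1)² = 1/10, sgn -1
B: Δ = 0!·2!·2!/5! = 1/30; Racah Σ t=0..0: t=0:+1/4 = 1/4; ⇒ 3j(1 1 2; -1 -1 2)² = 1/5, sgn +1
I_A²/I_B² = (1/10)/(1/5) = 1/2

1/2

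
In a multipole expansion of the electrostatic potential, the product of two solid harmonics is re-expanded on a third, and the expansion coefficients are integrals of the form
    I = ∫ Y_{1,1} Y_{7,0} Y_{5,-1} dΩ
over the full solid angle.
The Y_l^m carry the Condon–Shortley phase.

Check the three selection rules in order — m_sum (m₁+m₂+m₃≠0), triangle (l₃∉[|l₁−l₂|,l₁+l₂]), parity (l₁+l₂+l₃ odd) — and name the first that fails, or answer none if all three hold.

azimuthal sum: 1 + 0 − 1 = 0  ✓
6 ≤ 5 ≤ 8 (triangle on l)  ✗
L = 1 + 7 + 5 = 13 (odd)

triangle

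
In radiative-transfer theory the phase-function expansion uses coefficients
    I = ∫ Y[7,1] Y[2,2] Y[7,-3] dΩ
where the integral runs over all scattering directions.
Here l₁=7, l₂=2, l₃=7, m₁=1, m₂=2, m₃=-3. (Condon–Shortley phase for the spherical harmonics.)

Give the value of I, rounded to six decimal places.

0.181642

Rules hold: Σm=0, L=16 even, 5≤7≤9.
N = 15·5·15 = 1125
Δ = 2!·12!·2!/17! = 1/185640
Racah Σ t=0..2: t=0:+1/2419200 t=1:−1/518400 t=2:+1/2419200 = -1/907200
⇒ 3j(7 2 7; 0 0 0)² = 56/3315, sgn +1
Racah Σ t=2..2: t=2:+1/3870720 = 1/3870720
⇒ 3j(7 2 7; 1 2 -3)² = 135/6188, sgn +1
4πI² = N·(3j₀)²·(3jₘ)² = 20250/48841
I = +1·√(0.414611/4π) = 0.18164160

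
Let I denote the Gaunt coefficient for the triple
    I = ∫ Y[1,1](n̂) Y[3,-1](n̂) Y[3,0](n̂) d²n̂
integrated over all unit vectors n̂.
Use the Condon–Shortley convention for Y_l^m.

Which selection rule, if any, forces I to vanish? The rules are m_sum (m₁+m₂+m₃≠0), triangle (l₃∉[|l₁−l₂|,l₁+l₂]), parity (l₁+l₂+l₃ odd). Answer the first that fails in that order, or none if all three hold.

parity

Σmᵢ = 0  ✓
l₃∈[|l₁−l₂|,l₁+l₂]=[2,4], have l₃=3  ✓
Σlᵢ = 7 ⇒ odd  ✗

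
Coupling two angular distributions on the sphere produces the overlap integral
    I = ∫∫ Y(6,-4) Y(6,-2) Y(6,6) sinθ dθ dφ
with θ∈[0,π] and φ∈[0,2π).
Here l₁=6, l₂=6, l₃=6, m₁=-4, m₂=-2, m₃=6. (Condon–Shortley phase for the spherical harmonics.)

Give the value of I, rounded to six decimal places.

Rules hold: Σm=0, L=18 even, 0≤6≤12.
N = 13·13·13 = 2197
Δ = 6!·6!·6!/19! = 1/325909584
Racah Σ t=0..6: t=0:+1/373248000 t=1:−1/1728000 t=2:+1/110592 t=3:−1/46656 t=4:+1/110592 t=5:−1/1728000 t=6:+1/373248000 = -7/1555200
⇒ 3j(6 6 6; 0 0 0)² = 400/46189, sgn -1
Racah Σ t=4..4: t=4:+1/24883200 = 1/24883200
⇒ 3j(6 6 6; -4 -2 6)² = 70/4199, sgn +1
4πI² = N·(3j₀)²·(3jₘ)² = 364000/1147619
I = -1·√(0.317178/4π) = -0.15887183

-0.158872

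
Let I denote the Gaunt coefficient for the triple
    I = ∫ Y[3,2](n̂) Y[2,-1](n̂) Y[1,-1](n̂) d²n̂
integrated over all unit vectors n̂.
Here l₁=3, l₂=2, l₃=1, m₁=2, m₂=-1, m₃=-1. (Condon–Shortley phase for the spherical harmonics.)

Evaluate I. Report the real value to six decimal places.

0.261169

Rules hold: Σm=0, L=6 even, 1≤1≤5.
N = 7·5·3 = 105
Δ = 4!·2!·0!/7! = 1/105
Racah Σ t=2..2: t=2:+1/4 = 1/4
⇒ 3j(3 2 1; 0 0 0)² = 3/35, sgn -1
Racah Σ t=1..1: t=1:−1/12 = -1/12
⇒ 3j(3 2 1; 2 -1 -1)² = 2/21, sgn -1
4πI² = N·(3j₀)²·(3jₘ)² = 6/7
I = +1·√(0.857143/4π) = 0.26116903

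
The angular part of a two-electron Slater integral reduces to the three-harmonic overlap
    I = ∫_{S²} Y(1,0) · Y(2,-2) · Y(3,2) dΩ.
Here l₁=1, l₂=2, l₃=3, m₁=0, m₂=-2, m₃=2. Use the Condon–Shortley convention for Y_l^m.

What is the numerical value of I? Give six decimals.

0.184674

Checks pass: Σm=0; 6 even; l₃=3∈[1,3].
(2·1+1)(2·2+1)(2·3+1) = 105
Δ: 0! 2! 4! / 7! → 1/105
sum: t=0:+1/4 = 1/4
3j²(1 2 3; 0 0 0) = Δ·Π!·Σ² = 3/35  (sign -1)
sum: t=0:+1/24 = 1/24
3j²(1 2 3; 0 -2 2) = Δ·Π!·Σ² = 1/21  (sign -1)
combine: 4πI² = 105·3/35·1/21 = 3/7
take √, sign +1: I = 0.18467439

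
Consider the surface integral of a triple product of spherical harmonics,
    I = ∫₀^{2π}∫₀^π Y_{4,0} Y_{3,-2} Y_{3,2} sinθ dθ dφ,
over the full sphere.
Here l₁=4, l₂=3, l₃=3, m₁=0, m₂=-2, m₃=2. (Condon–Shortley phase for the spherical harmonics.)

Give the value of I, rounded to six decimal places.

Rules hold: Σm=0, L=10 even, 1≤3≤7.
N = 9·7·7 = 441
Δ = 4!·4!·2!/11! = 1/34650
Racah Σ t=1..3: t=1:−1/72 t=2:+1/16 t=3:−1/72 = 5/144
⇒ 3j(4 3 3; 0 0 0)² = 2/77, sgn -1
Racah Σ t=0..1: t=0:+1/576 t=1:−1/72 = -7/576
⇒ 3j(4 3 3; 0 -2 2)² = 7/198, sgn +1
4πI² = N·(3j₀)²·(3jₘ)² = 49/121
I = -1·√(0.404959/4π) = -0.17951487

-0.179515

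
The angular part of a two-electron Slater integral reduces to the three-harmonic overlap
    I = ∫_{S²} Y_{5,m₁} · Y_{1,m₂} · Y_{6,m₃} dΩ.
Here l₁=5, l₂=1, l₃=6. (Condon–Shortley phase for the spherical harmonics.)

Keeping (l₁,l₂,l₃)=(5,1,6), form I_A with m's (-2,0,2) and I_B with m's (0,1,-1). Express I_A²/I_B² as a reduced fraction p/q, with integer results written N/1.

Shared (l₁,l₂,l₃)=(5,1,6): N and (l;000)² cancel in I_A²/I_B².
A: Δ = 0!·10!·2!/13! = 1/858; Racah Σ t=0..0: t=0:+1/30240 = 1/30240; ⇒ 3j(5 1 6; -2 0 2)² = 16/429, sgn +1
B: Δ = 0!·10!·2!/13! = 1/858; Racah Σ t=0..0: t=0:+1/28800 = 1/28800; ⇒ 3j(5 1 6; 0 1 -1)² = 7/286, sgn -1
I_A²/I_B² = (16/429)/(7/286) = 32/21

32/21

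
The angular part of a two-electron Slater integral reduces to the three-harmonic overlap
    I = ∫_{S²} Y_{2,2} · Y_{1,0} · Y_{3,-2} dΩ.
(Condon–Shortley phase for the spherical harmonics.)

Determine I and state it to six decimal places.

Checks pass: Σm=0; 6 even; l₃=3∈[1,3].
(2·2+1)(2·1+1)(2·3+1) = 105
Δ: 0! 4! 2! / 7! → 1/105
sum: t=0:+1/4 = 1/4
3j²(2 1 3; 0 0 0) = Δ·Π!·Σ² = 3/35  (sign -1)
sum: t=0:+1/24 = 1/24
3j²(2 1 3; 2 0 -2) = Δ·Π!·Σ² = 1/21  (sign -1)
combine: 4πI² = 105·3/35·1/21 = 3/7
take √, sign +1: I = 0.18467439

0.184674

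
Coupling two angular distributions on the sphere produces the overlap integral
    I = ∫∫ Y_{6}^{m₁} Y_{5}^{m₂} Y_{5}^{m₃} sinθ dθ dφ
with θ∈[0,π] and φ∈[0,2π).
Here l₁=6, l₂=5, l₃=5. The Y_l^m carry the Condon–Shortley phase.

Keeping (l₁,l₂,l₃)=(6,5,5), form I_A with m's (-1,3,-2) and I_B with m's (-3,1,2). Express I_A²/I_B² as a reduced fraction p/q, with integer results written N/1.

7/135

l's match ⇒ only the (l;m) 3-j factors differ between A and B.
A: triangle coeff Δ(6,5,5) = 1/28588560; Σ_t [4,6]: t=4:+1/41472 t=5:−1/34560 t=6:+1/345600 = -1/518400; (3j)²=7/36465 [(6 5 5; -1 3 -2)], sign=+1
B: triangle coeff Δ(6,5,5) = 1/28588560; Σ_t [3,6]: t=3:−1/155520 t=4:+1/23040 t=5:−1/34560 t=6:+1/622080 = 1/103680; (3j)²=9/2431 [(6 5 5; -3 1 2)], sign=-1
I_A²/I_B² = (7/36465)/(9/2431) = 7/135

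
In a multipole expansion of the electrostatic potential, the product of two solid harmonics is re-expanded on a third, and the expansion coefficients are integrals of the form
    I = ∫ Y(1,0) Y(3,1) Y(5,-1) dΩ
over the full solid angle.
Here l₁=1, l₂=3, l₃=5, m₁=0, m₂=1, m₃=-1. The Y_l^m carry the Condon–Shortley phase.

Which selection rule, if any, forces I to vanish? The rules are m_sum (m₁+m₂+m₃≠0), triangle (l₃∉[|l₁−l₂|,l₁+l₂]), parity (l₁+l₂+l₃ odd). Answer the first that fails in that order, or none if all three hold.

triangle

azimuthal sum: 0 + 1 − 1 = 0  ✓
2 ≤ 5 ≤ 4 (triangle on l)  ✗
L = 1 + 3 + 5 = 9 (odd)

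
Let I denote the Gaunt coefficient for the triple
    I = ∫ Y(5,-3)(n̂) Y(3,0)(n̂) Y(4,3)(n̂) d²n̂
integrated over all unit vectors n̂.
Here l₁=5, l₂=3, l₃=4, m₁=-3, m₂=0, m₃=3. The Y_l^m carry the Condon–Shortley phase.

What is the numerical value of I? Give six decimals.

Rules hold: Σm=0, L=12 even, 2≤4≤8.
N = 11·7·9 = 693
Δ = 4!·6!·2!/13! = 1/180180
Racah Σ t=1..3: t=1:−1/576 t=2:+1/144 t=3:−1/576 = 1/288
⇒ 3j(5 3 4; 0 0 0)² = 20/1001, sgn +1
Racah Σ t=2..3: t=2:+1/2880 t=3:−1/1440 = -1/2880
⇒ 3j(5 3 4; -3 0 3)² = 7/715, sgn +1
4πI² = N·(3j₀)²·(3jₘ)² = 252/1859
I = +1·√(0.135557/4π) = 0.10386175

0.103862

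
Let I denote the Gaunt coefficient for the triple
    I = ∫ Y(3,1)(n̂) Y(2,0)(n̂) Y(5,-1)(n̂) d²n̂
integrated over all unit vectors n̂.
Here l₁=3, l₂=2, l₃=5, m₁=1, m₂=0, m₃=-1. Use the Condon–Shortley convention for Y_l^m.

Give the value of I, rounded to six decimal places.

m-sum 0 ✓  L=10 even ✓  1≤5≤5 ✓
Π(2lᵢ+1) = 7×5×11 = 385
triangle coeff Δ(3,2,5) = 1/2310
Σ_t [0,0]: t=0:+1/144 = 1/144
(3j)²=10/231 [(3 2 5; 0 0 0)], sign=-1
Σ_t [0,0]: t=0:+1/192 = 1/192
(3j)²=3/77 [(3 2 5; 1 0 -1)], sign=+1
⇒ 4πI² = 50/77
I = (-1)√(50/77/(4π)) = -0.22731846

-0.227318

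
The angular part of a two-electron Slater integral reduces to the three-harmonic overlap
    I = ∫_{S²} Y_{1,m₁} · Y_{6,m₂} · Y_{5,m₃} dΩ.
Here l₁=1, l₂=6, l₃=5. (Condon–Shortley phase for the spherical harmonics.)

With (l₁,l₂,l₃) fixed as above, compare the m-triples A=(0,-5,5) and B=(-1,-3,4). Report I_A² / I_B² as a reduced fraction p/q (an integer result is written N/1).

11/3

l's match ⇒ only the (l;m) 3-j factors differ between A and B.
A: triangle coeff Δ(1,6,5) = 1/858; Σ_t [1,1]: t=1:−1/3628800 = -1/3628800; (3j)²=1/78 [(1 6 5; 0 -5 5)], sign=-1
B: triangle coeff Δ(1,6,5) = 1/858; Σ_t [2,2]: t=2:+1/725760 = 1/725760; (3j)²=1/286 [(1 6 5; -1 -3 4)], sign=-1
I_A²/I_B² = (1/78)/(1/286) = 11/3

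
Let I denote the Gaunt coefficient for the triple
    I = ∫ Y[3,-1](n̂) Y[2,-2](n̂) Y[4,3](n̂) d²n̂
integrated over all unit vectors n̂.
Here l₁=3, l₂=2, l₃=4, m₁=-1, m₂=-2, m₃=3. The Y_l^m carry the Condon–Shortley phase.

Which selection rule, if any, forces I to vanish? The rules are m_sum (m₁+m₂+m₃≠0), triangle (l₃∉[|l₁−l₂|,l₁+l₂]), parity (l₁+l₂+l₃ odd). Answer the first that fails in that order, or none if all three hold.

parity

azimuthal sum: -1 − 2 + 3 = 0  ✓
1 ≤ 4 ≤ 5 (triangle on l)  ✓
L = 3 + 2 + 4 = 9 (odd)  ✗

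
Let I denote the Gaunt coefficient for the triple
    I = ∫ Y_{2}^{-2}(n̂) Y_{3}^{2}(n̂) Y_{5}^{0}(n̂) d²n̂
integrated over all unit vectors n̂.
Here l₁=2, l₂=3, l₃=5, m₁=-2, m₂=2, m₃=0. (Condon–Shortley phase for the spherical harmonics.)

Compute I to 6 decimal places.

0.053579

Rules hold: Σm=0, L=10 even, 1≤5≤5.
N = 5·7·11 = 385
Δ = 0!·4!·6!/11! = 1/2310
Racah Σ t=0..0: t=0:+1/144 = 1/144
⇒ 3j(2 3 5; 0 0 0)² = 10/231, sgn -1
Racah Σ t=0..0: t=0:+1/2880 = 1/2880
⇒ 3j(2 3 5; -2 2 0)² = 1/462, sgn -1
4πI² = N·(3j₀)²·(3jₘ)² = 25/693
I = +1·√(0.036075/4π) = 0.05357948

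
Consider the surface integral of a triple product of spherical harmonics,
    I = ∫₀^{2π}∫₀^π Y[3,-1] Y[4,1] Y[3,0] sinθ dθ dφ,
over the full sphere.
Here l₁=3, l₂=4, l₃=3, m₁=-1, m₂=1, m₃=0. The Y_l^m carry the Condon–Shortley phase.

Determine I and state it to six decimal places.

-0.099323

m-sum 0 ✓  L=10 even ✓  1≤3≤7 ✓
Π(2lᵢ+1) = 7×9×7 = 441
triangle coeff Δ(3,4,3) = 1/34650
Σ_t [1,3]: t=1:−1/72 t=2:+1/16 t=3:−1/72 = 5/144
(3j)²=2/77 [(3 4 3; 0 0 0)], sign=-1
Σ_t [2,4]: t=2:+1/48 t=3:−1/24 t=4:+1/288 = -5/288
(3j)²=5/462 [(3 4 3; -1 1 0)], sign=+1
⇒ 4πI² = 15/121
I = (-1)√(15/121/(4π)) = -0.09932258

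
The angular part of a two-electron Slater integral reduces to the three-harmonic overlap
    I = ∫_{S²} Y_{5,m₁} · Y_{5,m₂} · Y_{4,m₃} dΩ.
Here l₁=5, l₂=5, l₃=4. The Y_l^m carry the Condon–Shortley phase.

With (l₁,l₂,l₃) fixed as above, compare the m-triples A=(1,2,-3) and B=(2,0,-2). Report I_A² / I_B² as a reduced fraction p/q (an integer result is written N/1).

Same 5,5,4: normalisation and zero-m 3j drop out of the ratio.
A: Δ: 6! 4! 4! / 15! → 1/3153150; sum: t=3:−1/5184 t=4:+1/6912 = -1/20736; 3j²(5 5 4; 1 2 -3) = Δ·Π!·Σ² = 5/2574  (sign +1)
B: Δ: 6! 4! 4! / 15! → 1/3153150; sum: t=1:−1/11520 t=2:+1/1728 t=3:−1/3456 = 7/34560; 3j²(5 5 4; 2 0 -2) = Δ·Π!·Σ² = 7/858  (sign +1)
I_A²/I_B² = (5/2574)/(7/858) = 5/21

5/21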